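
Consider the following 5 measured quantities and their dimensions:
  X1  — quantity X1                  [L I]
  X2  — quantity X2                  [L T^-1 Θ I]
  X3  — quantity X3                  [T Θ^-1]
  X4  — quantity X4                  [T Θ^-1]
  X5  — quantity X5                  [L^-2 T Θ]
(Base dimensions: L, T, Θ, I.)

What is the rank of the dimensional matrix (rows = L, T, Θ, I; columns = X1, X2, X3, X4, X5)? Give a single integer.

Exponent matrix [L,T,Θ,I] × [X1,X2,X3,X4,X5]:
  L: [ 1  1  0  0 -2]
  T: [ 0 -1  1  1  1]
  Θ: [ 0  1 -1 -1  1]
  I: [ 1  1  0  0  0]
Row reduction gives pivot columns X1,X2,X5; rank = 3

3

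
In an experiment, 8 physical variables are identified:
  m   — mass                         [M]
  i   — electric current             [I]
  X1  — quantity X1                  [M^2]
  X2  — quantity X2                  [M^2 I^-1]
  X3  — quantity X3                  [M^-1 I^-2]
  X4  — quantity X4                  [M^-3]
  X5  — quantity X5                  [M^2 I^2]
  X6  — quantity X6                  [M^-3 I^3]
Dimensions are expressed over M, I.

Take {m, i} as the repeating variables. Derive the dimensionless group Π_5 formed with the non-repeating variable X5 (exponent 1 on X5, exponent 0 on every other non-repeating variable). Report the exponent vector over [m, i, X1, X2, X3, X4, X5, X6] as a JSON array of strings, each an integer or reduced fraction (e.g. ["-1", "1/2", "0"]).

["-2", "-2", "0", "0", "0", "0", "1", "0"]

Dimensional matrix (M×I by m×i×X1×X2×X3×X4×X5×X6):
  M: [ 1  0  2  2 -1 -3  2 -3]
  I: [ 0  1  0 -1 -2  0  2  3]
Echelon form has 2 nonzero rows (pivots: m,i)
Repeat: m,i; free: X1,X2,X3,X4,X5,X6
RREF:
  r0: [   1    0    2    2   -1   -3    2   -3]
  r1: [   0    1    0   -1   -2    0    2    3]
Fix exponent of X5 at 1, X1 at 0, X2 at 0, X3 at 0, X4 at 0, X6 at 0; solve each RREF row for its pivot's exponent:
  r0: exp(m) + (2)·1 = 0 ⇒ exp(m) = -2
  r1: exp(i) + (2)·1 = 0 ⇒ exp(i) = -2
Π_5 = m^-2 · i^-2 · X5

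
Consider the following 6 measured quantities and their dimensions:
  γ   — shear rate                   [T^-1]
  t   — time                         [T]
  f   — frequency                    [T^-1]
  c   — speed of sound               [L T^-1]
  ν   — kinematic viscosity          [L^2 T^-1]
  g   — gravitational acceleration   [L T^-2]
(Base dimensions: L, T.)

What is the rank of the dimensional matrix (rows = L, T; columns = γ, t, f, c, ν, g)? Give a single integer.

2

Dimensional matrix (L×T by γ×t×f×c×ν×g):
  L: [ 0  0  0  1  2  1]
  T: [-1  1 -1 -1 -1 -2]
Row reduction gives pivot columns γ,c; rank = 2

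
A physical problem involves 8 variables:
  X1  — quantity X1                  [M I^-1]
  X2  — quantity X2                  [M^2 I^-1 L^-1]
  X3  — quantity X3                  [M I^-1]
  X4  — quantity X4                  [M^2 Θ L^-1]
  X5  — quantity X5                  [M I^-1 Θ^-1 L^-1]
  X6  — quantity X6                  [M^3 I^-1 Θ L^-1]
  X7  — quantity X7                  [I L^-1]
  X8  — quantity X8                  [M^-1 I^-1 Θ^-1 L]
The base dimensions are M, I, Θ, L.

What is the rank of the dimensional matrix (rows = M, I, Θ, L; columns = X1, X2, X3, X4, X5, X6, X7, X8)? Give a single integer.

3

Exponent matrix [M,I,Θ,L] × [X1,X2,X3,X4,X5,X6,X7,X8]:
  M: [ 1  2  1  2  1  3  0 -1]
  I: [-1 -1 -1  0 -1 -1  1 -1]
  Θ: [ 0  0  0  1 -1  1  0 -1]
  L: [ 0 -1  0 -1 -1 -1 -1  1]
Row reduction gives pivot columns X1,X2,X4; rank = 3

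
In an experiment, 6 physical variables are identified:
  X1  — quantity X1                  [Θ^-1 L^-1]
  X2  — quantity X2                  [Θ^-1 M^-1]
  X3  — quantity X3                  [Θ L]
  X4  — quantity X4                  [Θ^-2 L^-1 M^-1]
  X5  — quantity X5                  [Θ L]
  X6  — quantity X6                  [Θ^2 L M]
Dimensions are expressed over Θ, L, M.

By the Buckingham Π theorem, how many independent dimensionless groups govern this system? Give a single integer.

4

Exponent matrix [Θ,L,M] × [X1,X2,X3,X4,X5,X6]:
  Θ: [-1 -1  1 -2  1  2]
  L: [-1  0  1 -1  1  1]
  M: [ 0 -1  0 -1  0  1]
Row reduction gives pivot columns X1,X2; rank = 2
Π count = n − r = 6 − 2 = 4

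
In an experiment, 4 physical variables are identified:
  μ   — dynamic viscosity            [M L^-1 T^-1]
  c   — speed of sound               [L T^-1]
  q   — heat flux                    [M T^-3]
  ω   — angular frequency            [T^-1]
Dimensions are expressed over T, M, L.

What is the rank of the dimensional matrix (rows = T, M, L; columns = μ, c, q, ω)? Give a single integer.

3

Write exponents as rows T,M,L / cols μ,c,q,ω:
  T: [-1 -1 -3 -1]
  M: [ 1  0  1  0]
  L: [-1  1  0  0]
Row reduction gives pivot columns μ,c,q; rank = 3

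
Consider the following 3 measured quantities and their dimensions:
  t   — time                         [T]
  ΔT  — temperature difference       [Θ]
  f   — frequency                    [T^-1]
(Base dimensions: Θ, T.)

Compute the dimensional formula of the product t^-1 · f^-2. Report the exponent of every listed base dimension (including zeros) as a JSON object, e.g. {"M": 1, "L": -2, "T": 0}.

{"Θ": 0, "T": 1}

Write exponents as rows Θ,T / cols t,ΔT,f:
  Θ: [ 0  1  0]
  T: [ 1  0 -1]
  [Θ]: (-1)·0+(-2)·0 = 0
  [T]: (-1)·1+(-2)·-1 = 1
⇒ T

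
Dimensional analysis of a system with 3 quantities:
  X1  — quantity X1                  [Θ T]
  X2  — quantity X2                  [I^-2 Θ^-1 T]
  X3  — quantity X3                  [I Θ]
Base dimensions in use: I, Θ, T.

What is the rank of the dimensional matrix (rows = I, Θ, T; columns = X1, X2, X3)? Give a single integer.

Dimensional matrix (I×Θ×T by X1×X2×X3):
  I: [ 0 -2  1]
  Θ: [ 1 -1  1]
  T: [ 1  1  0]
Row reduction gives pivot columns X1,X2; rank = 2

2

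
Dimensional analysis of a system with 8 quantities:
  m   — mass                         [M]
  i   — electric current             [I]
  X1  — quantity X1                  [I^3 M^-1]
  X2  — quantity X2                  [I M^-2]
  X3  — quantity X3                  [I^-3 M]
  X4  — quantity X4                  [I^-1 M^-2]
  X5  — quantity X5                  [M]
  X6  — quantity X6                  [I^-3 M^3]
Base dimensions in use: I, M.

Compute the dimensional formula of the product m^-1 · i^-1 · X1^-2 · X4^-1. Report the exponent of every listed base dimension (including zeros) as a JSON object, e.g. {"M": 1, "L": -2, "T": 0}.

{"I": -6, "M": 3}

Dimensional matrix (I×M by m×i×X1×X2×X3×X4×X5×X6):
  I: [ 0  1  3  1 -3 -1  0 -3]
  M: [ 1  0 -1 -2  1 -2  1  3]
  [I]: (-1)·0+(-1)·1+(-2)·3+(-1)·-1 = -6
  [M]: (-1)·1+(-1)·0+(-2)·-1+(-1)·-2 = 3
⇒ I^-6 M^3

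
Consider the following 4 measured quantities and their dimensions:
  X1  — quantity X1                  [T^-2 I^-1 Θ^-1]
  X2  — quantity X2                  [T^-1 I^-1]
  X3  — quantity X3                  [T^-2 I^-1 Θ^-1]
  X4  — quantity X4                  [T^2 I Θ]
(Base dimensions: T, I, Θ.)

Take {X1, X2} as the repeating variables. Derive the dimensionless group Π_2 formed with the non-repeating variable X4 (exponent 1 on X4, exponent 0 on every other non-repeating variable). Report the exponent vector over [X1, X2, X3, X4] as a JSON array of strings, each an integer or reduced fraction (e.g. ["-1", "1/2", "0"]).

["1", "0", "0", "1"]

Write exponents as rows T,I,Θ / cols X1,X2,X3,X4:
  T: [-2 -1 -2  2]
  I: [-1 -1 -1  1]
  Θ: [-1  0 -1  1]
Row reduction gives pivot columns X1,X2; rank = 2
Pivot set = {X1,X2}, free = {X3,X4}
RREF:
  r0: [   1    0    1   -1]
  r1: [   0    1    0    0]
  r2: [   0    0    0    0]
Fix exponent of X4 at 1, X3 at 0; solve each RREF row for its pivot's exponent:
  r0: exp(X1) + (-1)·1 = 0 ⇒ exp(X1) = 1
  r1: exp(X2) + (0)·1 = 0 ⇒ exp(X2) = 0
Π_2 = X1 · X4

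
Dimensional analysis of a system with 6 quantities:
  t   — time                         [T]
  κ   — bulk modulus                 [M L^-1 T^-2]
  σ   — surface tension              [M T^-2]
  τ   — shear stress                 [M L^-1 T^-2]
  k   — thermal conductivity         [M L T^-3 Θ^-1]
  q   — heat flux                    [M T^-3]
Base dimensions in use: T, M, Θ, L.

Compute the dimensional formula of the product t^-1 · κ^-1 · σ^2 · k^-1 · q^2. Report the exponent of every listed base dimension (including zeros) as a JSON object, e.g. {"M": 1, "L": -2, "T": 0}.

Exponent matrix [T,M,Θ,L] × [t,κ,σ,τ,k,q]:
  T: [ 1 -2 -2 -2 -3 -3]
  M: [ 0  1  1  1  1  1]
  Θ: [ 0  0  0  0 -1  0]
  L: [ 0 -1  0 -1  1  0]
  [T]: (-1)·1+(-1)·-2+(2)·-2+(-1)·-3+(2)·-3 = -6
  [M]: (-1)·0+(-1)·1+(2)·1+(-1)·1+(2)·1 = 2
  [Θ]: (-1)·0+(-1)·0+(2)·0+(-1)·-1+(2)·0 = 1
  [L]: (-1)·0+(-1)·-1+(2)·0+(-1)·1+(2)·0 = 0
⇒ T^-6 M^2 Θ

{"T": -6, "M": 2, "Θ": 1, "L": 0}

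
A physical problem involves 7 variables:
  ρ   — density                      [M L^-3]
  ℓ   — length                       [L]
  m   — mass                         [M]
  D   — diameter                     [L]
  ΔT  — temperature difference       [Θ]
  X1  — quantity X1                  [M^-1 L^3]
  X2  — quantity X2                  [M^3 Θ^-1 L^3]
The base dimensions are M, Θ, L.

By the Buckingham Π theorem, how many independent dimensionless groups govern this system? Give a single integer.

4

Write exponents as rows M,Θ,L / cols ρ,ℓ,m,D,ΔT,X1,X2:
  M: [ 1  0  1  0  0 -1  3]
  Θ: [ 0  0  0  0  1  0 -1]
  L: [-3  1  0  1  0  3  3]
Echelon form has 3 nonzero rows (pivots: ρ,ℓ,ΔT)
n=7, r=3 ⇒ 4 dimensionless groups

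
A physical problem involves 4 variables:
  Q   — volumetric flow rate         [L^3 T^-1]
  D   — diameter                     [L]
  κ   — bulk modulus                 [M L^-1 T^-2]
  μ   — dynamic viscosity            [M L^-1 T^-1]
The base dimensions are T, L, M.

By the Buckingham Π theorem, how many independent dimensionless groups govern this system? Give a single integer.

1

Exponent matrix [T,L,M] × [Q,D,κ,μ]:
  T: [-1  0 -2 -1]
  L: [ 3  1 -1 -1]
  M: [ 0  0  1  1]
Row reduction gives pivot columns Q,D,κ; rank = 3
n=4, r=3 ⇒ 1 dimensionless group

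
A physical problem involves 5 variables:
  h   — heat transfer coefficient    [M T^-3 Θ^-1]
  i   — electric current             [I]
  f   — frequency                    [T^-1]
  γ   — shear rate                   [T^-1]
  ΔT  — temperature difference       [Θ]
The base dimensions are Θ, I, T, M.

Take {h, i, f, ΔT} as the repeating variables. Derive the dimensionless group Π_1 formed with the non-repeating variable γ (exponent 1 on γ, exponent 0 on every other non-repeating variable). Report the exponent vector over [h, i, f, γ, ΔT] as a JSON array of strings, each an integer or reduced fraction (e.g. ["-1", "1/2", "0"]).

["0", "0", "-1", "1", "0"]

Write exponents as rows Θ,I,T,M / cols h,i,f,γ,ΔT:
  Θ: [-1  0  0  0  1]
  I: [ 0  1  0  0  0]
  T: [-3  0 -1 -1  0]
  M: [ 1  0  0  0  0]
Row reduction gives pivot columns h,i,f,ΔT; rank = 4
Repeat: h,i,f,ΔT; free: γ
RREF:
  r0: [   1    0    0    0    0]
  r1: [   0    1    0    0    0]
  r2: [   0    0    1    1    0]
  r3: [   0    0    0    0    1]
Fix exponent of γ at 1; solve each RREF row for its pivot's exponent:
  r0: exp(h) + (0)·1 = 0 ⇒ exp(h) = 0
  r1: exp(i) + (0)·1 = 0 ⇒ exp(i) = 0
  r2: exp(f) + (1)·1 = 0 ⇒ exp(f) = -1
  r3: exp(ΔT) + (0)·1 = 0 ⇒ exp(ΔT) = 0
Π_1 = f^-1 · γ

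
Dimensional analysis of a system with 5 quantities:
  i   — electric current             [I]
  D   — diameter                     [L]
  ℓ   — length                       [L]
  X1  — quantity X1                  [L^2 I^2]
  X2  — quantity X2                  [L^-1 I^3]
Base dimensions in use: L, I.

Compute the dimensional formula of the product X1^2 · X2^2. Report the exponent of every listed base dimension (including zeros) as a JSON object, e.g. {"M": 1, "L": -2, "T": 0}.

Write exponents as rows L,I / cols i,D,ℓ,X1,X2:
  L: [ 0  1  1  2 -1]
  I: [ 1  0  0  2  3]
  [L]: (2)·2+(2)·-1 = 2
  [I]: (2)·2+(2)·3 = 10
⇒ L^2 I^10

{"L": 2, "I": 10}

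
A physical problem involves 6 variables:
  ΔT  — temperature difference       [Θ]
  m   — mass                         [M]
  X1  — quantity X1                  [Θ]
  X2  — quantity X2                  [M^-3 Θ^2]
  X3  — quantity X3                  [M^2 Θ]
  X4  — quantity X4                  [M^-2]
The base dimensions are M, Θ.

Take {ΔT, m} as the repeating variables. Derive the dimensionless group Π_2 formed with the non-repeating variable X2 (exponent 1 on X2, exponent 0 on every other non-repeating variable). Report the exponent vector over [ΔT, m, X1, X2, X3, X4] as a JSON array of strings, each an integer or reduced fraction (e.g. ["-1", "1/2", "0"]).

Exponent matrix [M,Θ] × [ΔT,m,X1,X2,X3,X4]:
  M: [ 0  1  0 -3  2 -2]
  Θ: [ 1  0  1  2  1  0]
Echelon form has 2 nonzero rows (pivots: ΔT,m)
Repeat: ΔT,m; free: X1,X2,X3,X4
RREF:
  r0: [   1    0    1    2    1    0]
  r1: [   0    1    0   -3    2   -2]
Fix exponent of X2 at 1, X1 at 0, X3 at 0, X4 at 0; solve each RREF row for its pivot's exponent:
  r0: exp(ΔT) + (2)·1 = 0 ⇒ exp(ΔT) = -2
  r1: exp(m) + (-3)·1 = 0 ⇒ exp(m) = 3
Π_2 = ΔT^-2 · m^3 · X2

["-2", "3", "0", "1", "0", "0"]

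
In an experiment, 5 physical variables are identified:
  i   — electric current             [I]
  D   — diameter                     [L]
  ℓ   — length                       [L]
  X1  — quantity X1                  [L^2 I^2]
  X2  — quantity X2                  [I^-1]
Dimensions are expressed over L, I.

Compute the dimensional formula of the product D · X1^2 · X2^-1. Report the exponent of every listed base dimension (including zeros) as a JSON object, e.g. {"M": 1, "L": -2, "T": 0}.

Dimensional matrix (L×I by i×D×ℓ×X1×X2):
  L: [ 0  1  1  2  0]
  I: [ 1  0  0  2 -1]
  [L]: (1)·1+(2)·2+(-1)·0 = 5
  [I]: (1)·0+(2)·2+(-1)·-1 = 5
⇒ L^5 I^5

{"L": 5, "I": 5}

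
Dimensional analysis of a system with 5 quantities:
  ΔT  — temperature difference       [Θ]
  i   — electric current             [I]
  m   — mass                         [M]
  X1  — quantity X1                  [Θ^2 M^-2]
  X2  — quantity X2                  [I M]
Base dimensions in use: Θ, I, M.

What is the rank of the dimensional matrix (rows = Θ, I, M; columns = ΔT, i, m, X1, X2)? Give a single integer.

3

Exponent matrix [Θ,I,M] × [ΔT,i,m,X1,X2]:
  Θ: [ 1  0  0  2  0]
  I: [ 0  1  0  0  1]
  M: [ 0  0  1 -2  1]
Echelon form has 3 nonzero rows (pivots: ΔT,i,m)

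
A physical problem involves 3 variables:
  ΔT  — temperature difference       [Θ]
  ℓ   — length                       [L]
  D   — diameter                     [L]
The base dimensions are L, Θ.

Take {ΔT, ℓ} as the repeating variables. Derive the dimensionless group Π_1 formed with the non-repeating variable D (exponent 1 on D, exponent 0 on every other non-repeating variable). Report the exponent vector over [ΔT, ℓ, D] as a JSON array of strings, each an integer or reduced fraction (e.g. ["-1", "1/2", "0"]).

["0", "-1", "1"]

Write exponents as rows L,Θ / cols ΔT,ℓ,D:
  L: [ 0  1  1]
  Θ: [ 1  0  0]
Row reduction gives pivot columns ΔT,ℓ; rank = 2
Pivot set = {ΔT,ℓ}, free = {D}
RREF:
  r0: [   1    0    0]
  r1: [   0    1    1]
Fix exponent of D at 1; solve each RREF row for its pivot's exponent:
  r0: exp(ΔT) + (0)·1 = 0 ⇒ exp(ΔT) = 0
  r1: exp(ℓ) + (1)·1 = 0 ⇒ exp(ℓ) = -1
Π_1 = ℓ^-1 · D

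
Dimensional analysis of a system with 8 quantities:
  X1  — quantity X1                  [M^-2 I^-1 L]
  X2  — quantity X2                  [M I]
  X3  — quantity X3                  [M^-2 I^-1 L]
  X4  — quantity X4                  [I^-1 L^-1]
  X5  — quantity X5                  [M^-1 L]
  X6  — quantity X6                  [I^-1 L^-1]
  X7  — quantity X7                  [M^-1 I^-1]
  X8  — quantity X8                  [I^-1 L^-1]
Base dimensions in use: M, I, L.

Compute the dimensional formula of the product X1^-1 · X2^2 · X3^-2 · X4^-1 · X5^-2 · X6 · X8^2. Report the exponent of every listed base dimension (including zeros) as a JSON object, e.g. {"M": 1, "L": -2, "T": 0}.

{"M": 10, "I": 3, "L": -7}

Dimensional matrix (M×I×L by X1×X2×X3×X4×X5×X6×X7×X8):
  M: [-2  1 -2  0 -1  0 -1  0]
  I: [-1  1 -1 -1  0 -1 -1 -1]
  L: [ 1  0  1 -1  1 -1  0 -1]
  [M]: (-1)·-2+(2)·1+(-2)·-2+(-1)·0+(-2)·-1+(1)·0+(2)·0 = 10
  [I]: (-1)·-1+(2)·1+(-2)·-1+(-1)·-1+(-2)·0+(1)·-1+(2)·-1 = 3
  [L]: (-1)·1+(2)·0+(-2)·1+(-1)·-1+(-2)·1+(1)·-1+(2)·-1 = -7
⇒ M^10 I^3 L^-7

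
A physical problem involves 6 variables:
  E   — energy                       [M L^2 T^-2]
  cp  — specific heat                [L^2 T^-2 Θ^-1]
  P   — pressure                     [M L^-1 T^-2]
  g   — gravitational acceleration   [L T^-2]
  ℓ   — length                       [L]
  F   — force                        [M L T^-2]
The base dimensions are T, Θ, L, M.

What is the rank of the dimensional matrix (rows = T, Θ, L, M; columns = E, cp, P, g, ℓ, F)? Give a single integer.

4

Write exponents as rows T,Θ,L,M / cols E,cp,P,g,ℓ,F:
  T: [-2 -2 -2 -2  0 -2]
  Θ: [ 0 -1  0  0  0  0]
  L: [ 2  2 -1  1  1  1]
  M: [ 1  0  1  0  0  1]
RREF → pivots at {E,cp,P,g} ⇒ r = 4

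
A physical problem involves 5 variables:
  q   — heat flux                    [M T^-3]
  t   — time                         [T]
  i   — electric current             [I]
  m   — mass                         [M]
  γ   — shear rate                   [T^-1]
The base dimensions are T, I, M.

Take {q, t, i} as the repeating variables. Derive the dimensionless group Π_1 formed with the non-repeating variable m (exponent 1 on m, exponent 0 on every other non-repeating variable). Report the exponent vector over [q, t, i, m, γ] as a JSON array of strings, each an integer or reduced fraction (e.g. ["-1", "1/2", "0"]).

["-1", "-3", "0", "1", "0"]

Exponent matrix [T,I,M] × [q,t,i,m,γ]:
  T: [-3  1  0  0 -1]
  I: [ 0  0  1  0  0]
  M: [ 1  0  0  1  0]
Row reduction gives pivot columns q,t,i; rank = 3
Repeat: q,t,i; free: m,γ
RREF:
  r0: [   1    0    0    1    0]
  r1: [   0    1    0    3   -1]
  r2: [   0    0    1    0    0]
Fix exponent of m at 1, γ at 0; solve each RREF row for its pivot's exponent:
  r0: exp(q) + (1)·1 = 0 ⇒ exp(q) = -1
  r1: exp(t) + (3)·1 = 0 ⇒ exp(t) = -3
  r2: exp(i) + (0)·1 = 0 ⇒ exp(i) = 0
Π_1 = q^-1 · t^-3 · m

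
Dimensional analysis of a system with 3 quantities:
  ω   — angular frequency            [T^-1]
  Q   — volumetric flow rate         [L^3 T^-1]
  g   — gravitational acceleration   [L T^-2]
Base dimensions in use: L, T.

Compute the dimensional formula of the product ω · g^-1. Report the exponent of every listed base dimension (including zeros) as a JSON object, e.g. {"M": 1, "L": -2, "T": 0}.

{"L": -1, "T": 1}

Dimensional matrix (L×T by ω×Q×g):
  L: [ 0  3  1]
  T: [-1 -1 -2]
  [L]: (1)·0+(-1)·1 = -1
  [T]: (1)·-1+(-1)·-2 = 1
⇒ L^-1 T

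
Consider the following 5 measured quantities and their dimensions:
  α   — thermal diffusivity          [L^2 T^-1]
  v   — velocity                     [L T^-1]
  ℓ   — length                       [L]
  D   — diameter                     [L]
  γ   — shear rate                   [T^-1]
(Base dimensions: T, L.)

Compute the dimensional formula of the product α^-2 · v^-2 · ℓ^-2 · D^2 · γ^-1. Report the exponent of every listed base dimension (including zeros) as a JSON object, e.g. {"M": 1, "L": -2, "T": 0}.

Dimensional matrix (T×L by α×v×ℓ×D×γ):
  T: [-1 -1  0  0 -1]
  L: [ 2  1  1  1  0]
  [T]: (-2)·-1+(-2)·-1+(-2)·0+(2)·0+(-1)·-1 = 5
  [L]: (-2)·2+(-2)·1+(-2)·1+(2)·1+(-1)·0 = -6
⇒ T^5 L^-6

{"T": 5, "L": -6}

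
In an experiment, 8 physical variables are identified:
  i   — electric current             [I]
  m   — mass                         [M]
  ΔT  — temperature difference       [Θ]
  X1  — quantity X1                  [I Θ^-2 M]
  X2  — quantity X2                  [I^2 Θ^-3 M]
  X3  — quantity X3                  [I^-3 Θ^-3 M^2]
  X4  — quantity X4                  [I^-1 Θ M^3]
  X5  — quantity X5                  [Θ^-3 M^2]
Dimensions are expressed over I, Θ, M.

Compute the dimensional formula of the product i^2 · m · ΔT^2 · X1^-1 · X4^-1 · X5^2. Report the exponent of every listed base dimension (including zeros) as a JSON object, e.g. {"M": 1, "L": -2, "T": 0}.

Exponent matrix [I,Θ,M] × [i,m,ΔT,X1,X2,X3,X4,X5]:
  I: [ 1  0  0  1  2 -3 -1  0]
  Θ: [ 0  0  1 -2 -3 -3  1 -3]
  M: [ 0  1  0  1  1  2  3  2]
  [I]: (2)·1+(1)·0+(2)·0+(-1)·1+(-1)·-1+(2)·0 = 2
  [Θ]: (2)·0+(1)·0+(2)·1+(-1)·-2+(-1)·1+(2)·-3 = -3
  [M]: (2)·0+(1)·1+(2)·0+(-1)·1+(-1)·3+(2)·2 = 1
⇒ I^2 Θ^-3 M

{"I": 2, "Θ": -3, "M": 1}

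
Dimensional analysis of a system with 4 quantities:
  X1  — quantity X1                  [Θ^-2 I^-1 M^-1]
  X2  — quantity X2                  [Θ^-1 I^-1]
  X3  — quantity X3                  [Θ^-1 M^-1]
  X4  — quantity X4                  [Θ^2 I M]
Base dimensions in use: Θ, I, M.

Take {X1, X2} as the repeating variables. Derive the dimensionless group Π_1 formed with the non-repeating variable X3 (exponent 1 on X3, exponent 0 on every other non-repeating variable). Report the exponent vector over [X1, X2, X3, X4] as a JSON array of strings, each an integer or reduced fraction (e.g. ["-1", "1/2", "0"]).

["-1", "1", "1", "0"]

Exponent matrix [Θ,I,M] × [X1,X2,X3,X4]:
  Θ: [-2 -1 -1  2]
  I: [-1 -1  0  1]
  M: [-1  0 -1  1]
RREF → pivots at {X1,X2} ⇒ r = 2
Repeat: X1,X2; free: X3,X4
RREF:
  r0: [   1    0    1   -1]
  r1: [   0    1   -1    0]
  r2: [   0    0    0    0]
Fix exponent of X3 at 1, X4 at 0; solve each RREF row for its pivot's exponent:
  r0: exp(X1) + (1)·1 = 0 ⇒ exp(X1) = -1
  r1: exp(X2) + (-1)·1 = 0 ⇒ exp(X2) = 1
Π_1 = X1^-1 · X2 · X3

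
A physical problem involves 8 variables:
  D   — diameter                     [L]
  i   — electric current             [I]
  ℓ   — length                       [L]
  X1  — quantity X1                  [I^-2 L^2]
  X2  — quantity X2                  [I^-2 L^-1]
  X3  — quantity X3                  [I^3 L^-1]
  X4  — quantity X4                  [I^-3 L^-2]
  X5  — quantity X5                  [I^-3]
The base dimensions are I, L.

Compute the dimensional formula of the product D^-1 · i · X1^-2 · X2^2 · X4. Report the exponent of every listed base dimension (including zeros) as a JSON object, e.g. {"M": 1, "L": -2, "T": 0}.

Write exponents as rows I,L / cols D,i,ℓ,X1,X2,X3,X4,X5:
  I: [ 0  1  0 -2 -2  3 -3 -3]
  L: [ 1  0  1  2 -1 -1 -2  0]
  [I]: (-1)·0+(1)·1+(-2)·-2+(2)·-2+(1)·-3 = -2
  [L]: (-1)·1+(1)·0+(-2)·2+(2)·-1+(1)·-2 = -9
⇒ I^-2 L^-9

{"I": -2, "L": -9}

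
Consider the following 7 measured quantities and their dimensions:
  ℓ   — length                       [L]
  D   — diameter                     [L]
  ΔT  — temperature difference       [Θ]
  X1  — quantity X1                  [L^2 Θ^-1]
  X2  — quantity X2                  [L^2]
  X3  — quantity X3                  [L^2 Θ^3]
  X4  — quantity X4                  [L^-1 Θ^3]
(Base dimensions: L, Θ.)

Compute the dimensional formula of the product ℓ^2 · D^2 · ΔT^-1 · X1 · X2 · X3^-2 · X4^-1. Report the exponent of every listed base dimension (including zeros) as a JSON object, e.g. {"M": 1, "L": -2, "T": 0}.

{"L": 5, "Θ": -11}

Dimensional matrix (L×Θ by ℓ×D×ΔT×X1×X2×X3×X4):
  L: [ 1  1  0  2  2  2 -1]
  Θ: [ 0  0  1 -1  0  3  3]
  [L]: (2)·1+(2)·1+(-1)·0+(1)·2+(1)·2+(-2)·2+(-1)·-1 = 5
  [Θ]: (2)·0+(2)·0+(-1)·1+(1)·-1+(1)·0+(-2)·3+(-1)·3 = -11
⇒ L^5 Θ^-11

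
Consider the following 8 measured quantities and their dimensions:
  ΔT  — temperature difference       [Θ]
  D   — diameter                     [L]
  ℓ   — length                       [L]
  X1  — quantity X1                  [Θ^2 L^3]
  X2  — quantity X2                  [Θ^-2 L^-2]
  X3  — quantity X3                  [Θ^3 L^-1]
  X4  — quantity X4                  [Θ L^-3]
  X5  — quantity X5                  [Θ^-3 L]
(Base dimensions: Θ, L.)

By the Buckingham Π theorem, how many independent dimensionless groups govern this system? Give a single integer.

6

Dimensional matrix (Θ×L by ΔT×D×ℓ×X1×X2×X3×X4×X5):
  Θ: [ 1  0  0  2 -2  3  1 -3]
  L: [ 0  1  1  3 -2 -1 -3  1]
RREF → pivots at {ΔT,D} ⇒ r = 2
8 vars − rank 2 = 6 Π groups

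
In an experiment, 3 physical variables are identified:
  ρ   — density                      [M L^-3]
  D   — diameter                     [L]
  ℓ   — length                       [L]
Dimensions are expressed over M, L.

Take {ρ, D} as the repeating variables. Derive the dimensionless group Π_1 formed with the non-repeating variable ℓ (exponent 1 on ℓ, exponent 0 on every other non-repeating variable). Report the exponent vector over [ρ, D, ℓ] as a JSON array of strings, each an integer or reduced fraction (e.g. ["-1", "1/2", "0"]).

["0", "-1", "1"]

Exponent matrix [M,L] × [ρ,D,ℓ]:
  M: [ 1  0  0]
  L: [-3  1  1]
Echelon form has 2 nonzero rows (pivots: ρ,D)
Pivot set = {ρ,D}, free = {ℓ}
RREF:
  r0: [   1    0    0]
  r1: [   0    1    1]
Fix exponent of ℓ at 1; solve each RREF row for its pivot's exponent:
  r0: exp(ρ) + (0)·1 = 0 ⇒ exp(ρ) = 0
  r1: exp(D) + (1)·1 = 0 ⇒ exp(D) = -1
Π_1 = D^-1 · ℓ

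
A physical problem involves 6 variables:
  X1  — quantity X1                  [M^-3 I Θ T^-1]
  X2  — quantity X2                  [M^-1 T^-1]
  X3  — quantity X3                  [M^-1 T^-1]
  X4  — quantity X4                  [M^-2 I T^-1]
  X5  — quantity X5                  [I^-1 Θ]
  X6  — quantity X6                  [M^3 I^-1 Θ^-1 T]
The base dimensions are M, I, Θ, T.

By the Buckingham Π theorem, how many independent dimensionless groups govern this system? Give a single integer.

3

Write exponents as rows M,I,Θ,T / cols X1,X2,X3,X4,X5,X6:
  M: [-3 -1 -1 -2  0  3]
  I: [ 1  0  0  1 -1 -1]
  Θ: [ 1  0  0  0  1 -1]
  T: [-1 -1 -1 -1  0  1]
RREF → pivots at {X1,X2,X4} ⇒ r = 3
6 vars − rank 3 = 3 Π groups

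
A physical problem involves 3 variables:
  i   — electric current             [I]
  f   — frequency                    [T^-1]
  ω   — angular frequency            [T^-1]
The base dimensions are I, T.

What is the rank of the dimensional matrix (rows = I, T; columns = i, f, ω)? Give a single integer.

2

Write exponents as rows I,T / cols i,f,ω:
  I: [ 1  0  0]
  T: [ 0 -1 -1]
Echelon form has 2 nonzero rows (pivots: i,f)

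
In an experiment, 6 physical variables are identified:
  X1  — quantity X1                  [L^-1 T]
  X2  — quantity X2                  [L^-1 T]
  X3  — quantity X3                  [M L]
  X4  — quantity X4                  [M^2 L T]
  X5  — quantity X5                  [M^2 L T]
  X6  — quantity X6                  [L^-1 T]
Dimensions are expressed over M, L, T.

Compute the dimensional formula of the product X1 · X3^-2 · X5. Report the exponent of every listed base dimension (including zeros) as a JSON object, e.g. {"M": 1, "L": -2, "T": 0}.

{"M": 0, "L": -2, "T": 2}

Dimensional matrix (M×L×T by X1×X2×X3×X4×X5×X6):
  M: [ 0  0  1  2  2  0]
  L: [-1 -1  1  1  1 -1]
  T: [ 1  1  0  1  1  1]
  [M]: (1)·0+(-2)·1+(1)·2 = 0
  [L]: (1)·-1+(-2)·1+(1)·1 = -2
  [T]: (1)·1+(-2)·0+(1)·1 = 2
⇒ L^-2 T^2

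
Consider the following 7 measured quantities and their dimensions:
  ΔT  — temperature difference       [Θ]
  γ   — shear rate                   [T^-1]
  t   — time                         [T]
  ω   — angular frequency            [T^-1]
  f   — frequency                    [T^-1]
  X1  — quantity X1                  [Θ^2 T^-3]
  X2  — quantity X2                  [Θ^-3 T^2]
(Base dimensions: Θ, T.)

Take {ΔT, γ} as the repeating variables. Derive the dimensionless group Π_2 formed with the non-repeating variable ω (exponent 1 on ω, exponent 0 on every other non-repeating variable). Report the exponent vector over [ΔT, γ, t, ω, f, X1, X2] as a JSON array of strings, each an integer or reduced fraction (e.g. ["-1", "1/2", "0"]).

Exponent matrix [Θ,T] × [ΔT,γ,t,ω,f,X1,X2]:
  Θ: [ 1  0  0  0  0  2 -3]
  T: [ 0 -1  1 -1 -1 -3  2]
RREF → pivots at {ΔT,γ} ⇒ r = 2
Pivot set = {ΔT,γ}, free = {t,ω,f,X1,X2}
RREF:
  r0: [   1    0    0    0    0    2   -3]
  r1: [   0    1   -1    1    1    3   -2]
Fix exponent of ω at 1, t at 0, f at 0, X1 at 0, X2 at 0; solve each RREF row for its pivot's exponent:
  r0: exp(ΔT) + (0)·1 = 0 ⇒ exp(ΔT) = 0
  r1: exp(γ) + (1)·1 = 0 ⇒ exp(γ) = -1
Π_2 = γ^-1 · ω

["0", "-1", "0", "1", "0", "0", "0"]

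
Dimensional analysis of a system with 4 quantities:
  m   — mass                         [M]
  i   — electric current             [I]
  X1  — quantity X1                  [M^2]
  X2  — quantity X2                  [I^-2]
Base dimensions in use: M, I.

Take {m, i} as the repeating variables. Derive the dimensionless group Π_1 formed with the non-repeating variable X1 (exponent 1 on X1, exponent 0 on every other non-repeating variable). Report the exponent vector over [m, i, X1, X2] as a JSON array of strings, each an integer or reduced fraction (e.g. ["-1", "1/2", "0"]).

Exponent matrix [M,I] × [m,i,X1,X2]:
  M: [ 1  0  2  0]
  I: [ 0  1  0 -2]
RREF → pivots at {m,i} ⇒ r = 2
Pivot set = {m,i}, free = {X1,X2}
RREF:
  r0: [   1    0    2    0]
  r1: [   0    1    0   -2]
Fix exponent of X1 at 1, X2 at 0; solve each RREF row for its pivot's exponent:
  r0: exp(m) + (2)·1 = 0 ⇒ exp(m) = -2
  r1: exp(i) + (0)·1 = 0 ⇒ exp(i) = 0
Π_1 = m^-2 · X1

["-2", "0", "1", "0"]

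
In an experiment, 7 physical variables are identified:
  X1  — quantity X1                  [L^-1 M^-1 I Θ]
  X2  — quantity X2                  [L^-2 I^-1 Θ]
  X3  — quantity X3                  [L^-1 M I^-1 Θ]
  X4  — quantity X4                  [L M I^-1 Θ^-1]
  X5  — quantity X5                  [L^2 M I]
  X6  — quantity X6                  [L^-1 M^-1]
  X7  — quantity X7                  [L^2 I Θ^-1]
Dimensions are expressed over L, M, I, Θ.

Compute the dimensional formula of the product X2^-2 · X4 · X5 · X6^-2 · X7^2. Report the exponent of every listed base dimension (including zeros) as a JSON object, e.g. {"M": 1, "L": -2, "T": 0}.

Dimensional matrix (L×M×I×Θ by X1×X2×X3×X4×X5×X6×X7):
  L: [-1 -2 -1  1  2 -1  2]
  M: [-1  0  1  1  1 -1  0]
  I: [ 1 -1 -1 -1  1  0  1]
  Θ: [ 1  1  1 -1  0  0 -1]
  [L]: (-2)·-2+(1)·1+(1)·2+(-2)·-1+(2)·2 = 13
  [M]: (-2)·0+(1)·1+(1)·1+(-2)·-1+(2)·0 = 4
  [I]: (-2)·-1+(1)·-1+(1)·1+(-2)·0+(2)·1 = 4
  [Θ]: (-2)·1+(1)·-1+(1)·0+(-2)·0+(2)·-1 = -5
⇒ L^13 M^4 I^4 Θ^-5

{"L": 13, "M": 4, "I": 4, "Θ": -5}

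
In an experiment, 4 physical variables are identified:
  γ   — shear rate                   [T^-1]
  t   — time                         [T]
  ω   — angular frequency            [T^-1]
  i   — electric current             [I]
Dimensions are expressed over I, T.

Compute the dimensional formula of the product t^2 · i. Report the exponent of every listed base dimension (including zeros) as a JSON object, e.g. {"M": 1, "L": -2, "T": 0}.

Write exponents as rows I,T / cols γ,t,ω,i:
  I: [ 0  0  0  1]
  T: [-1  1 -1  0]
  [I]: (2)·0+(1)·1 = 1
  [T]: (2)·1+(1)·0 = 2
⇒ I T^2

{"I": 1, "T": 2}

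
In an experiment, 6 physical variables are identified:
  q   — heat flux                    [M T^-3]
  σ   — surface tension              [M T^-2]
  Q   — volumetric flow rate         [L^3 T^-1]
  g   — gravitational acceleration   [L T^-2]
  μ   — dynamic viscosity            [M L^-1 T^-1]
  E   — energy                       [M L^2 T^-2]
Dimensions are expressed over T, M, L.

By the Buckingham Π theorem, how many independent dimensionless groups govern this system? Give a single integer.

3

Exponent matrix [T,M,L] × [q,σ,Q,g,μ,E]:
  T: [-3 -2 -1 -2 -1 -2]
  M: [ 1  1  0  0  1  1]
  L: [ 0  0  3  1 -1  2]
Echelon form has 3 nonzero rows (pivots: q,σ,Q)
n=6, r=3 ⇒ 3 dimensionless groups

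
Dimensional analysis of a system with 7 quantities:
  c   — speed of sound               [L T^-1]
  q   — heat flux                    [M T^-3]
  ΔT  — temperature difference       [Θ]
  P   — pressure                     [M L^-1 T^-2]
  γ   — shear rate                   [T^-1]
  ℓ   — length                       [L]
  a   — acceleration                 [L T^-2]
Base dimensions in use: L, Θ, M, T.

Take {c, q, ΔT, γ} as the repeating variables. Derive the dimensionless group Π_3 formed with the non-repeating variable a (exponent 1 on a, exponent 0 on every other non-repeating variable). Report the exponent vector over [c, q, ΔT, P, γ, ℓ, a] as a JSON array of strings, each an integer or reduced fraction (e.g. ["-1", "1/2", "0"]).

Exponent matrix [L,Θ,M,T] × [c,q,ΔT,P,γ,ℓ,a]:
  L: [ 1  0  0 -1  0  1  1]
  Θ: [ 0  0  1  0  0  0  0]
  M: [ 0  1  0  1  0  0  0]
  T: [-1 -3  0 -2 -1  0 -2]
Row reduction gives pivot columns c,q,ΔT,γ; rank = 4
Pivot set = {c,q,ΔT,γ}, free = {P,ℓ,a}
RREF:
  r0: [   1    0    0   -1    0    1    1]
  r1: [   0    1    0    1    0    0    0]
  r2: [   0    0    1    0    0    0    0]
  r3: [   0    0    0    0    1   -1    1]
Fix exponent of a at 1, P at 0, ℓ at 0; solve each RREF row for its pivot's exponent:
  r0: exp(c) + (1)·1 = 0 ⇒ exp(c) = -1
  r1: exp(q) + (0)·1 = 0 ⇒ exp(q) = 0
  r2: exp(ΔT) + (0)·1 = 0 ⇒ exp(ΔT) = 0
  r3: exp(γ) + (1)·1 = 0 ⇒ exp(γ) = -1
Π_3 = c^-1 · γ^-1 · a

["-1", "0", "0", "0", "-1", "0", "1"]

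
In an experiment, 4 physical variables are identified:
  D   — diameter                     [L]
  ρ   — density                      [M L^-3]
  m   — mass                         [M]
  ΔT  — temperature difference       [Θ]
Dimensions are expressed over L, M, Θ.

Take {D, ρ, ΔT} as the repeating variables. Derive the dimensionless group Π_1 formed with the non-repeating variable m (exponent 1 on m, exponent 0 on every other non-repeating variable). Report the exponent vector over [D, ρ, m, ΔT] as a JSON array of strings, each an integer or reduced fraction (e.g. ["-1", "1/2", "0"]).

["-3", "-1", "1", "0"]

Dimensional matrix (L×M×Θ by D×ρ×m×ΔT):
  L: [ 1 -3  0  0]
  M: [ 0  1  1  0]
  Θ: [ 0  0  0  1]
RREF → pivots at {D,ρ,ΔT} ⇒ r = 3
Repeat: D,ρ,ΔT; free: m
RREF:
  r0: [   1    0    3    0]
  r1: [   0    1    1    0]
  r2: [   0    0    0    1]
Fix exponent of m at 1; solve each RREF row for its pivot's exponent:
  r0: exp(D) + (3)·1 = 0 ⇒ exp(D) = -3
  r1: exp(ρ) + (1)·1 = 0 ⇒ exp(ρ) = -1
  r2: exp(ΔT) + (0)·1 = 0 ⇒ exp(ΔT) = 0
Π_1 = D^-3 · ρ^-1 · m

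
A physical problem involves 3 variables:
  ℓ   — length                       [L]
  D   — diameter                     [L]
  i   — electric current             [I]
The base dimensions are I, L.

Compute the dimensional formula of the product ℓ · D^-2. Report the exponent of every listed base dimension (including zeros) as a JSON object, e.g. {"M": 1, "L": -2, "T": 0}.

{"I": 0, "L": -1}

Exponent matrix [I,L] × [ℓ,D,i]:
  I: [ 0  0  1]
  L: [ 1  1  0]
  [I]: (1)·0+(-2)·0 = 0
  [L]: (1)·1+(-2)·1 = -1
⇒ L^-1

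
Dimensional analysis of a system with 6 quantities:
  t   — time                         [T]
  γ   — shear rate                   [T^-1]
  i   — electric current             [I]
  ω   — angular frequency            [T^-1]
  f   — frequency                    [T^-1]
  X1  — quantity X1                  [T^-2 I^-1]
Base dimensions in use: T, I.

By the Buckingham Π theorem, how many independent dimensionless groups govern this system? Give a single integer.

Write exponents as rows T,I / cols t,γ,i,ω,f,X1:
  T: [ 1 -1  0 -1 -1 -2]
  I: [ 0  0  1  0  0 -1]
Row reduction gives pivot columns t,i; rank = 2
Π count = n − r = 6 − 2 = 4

4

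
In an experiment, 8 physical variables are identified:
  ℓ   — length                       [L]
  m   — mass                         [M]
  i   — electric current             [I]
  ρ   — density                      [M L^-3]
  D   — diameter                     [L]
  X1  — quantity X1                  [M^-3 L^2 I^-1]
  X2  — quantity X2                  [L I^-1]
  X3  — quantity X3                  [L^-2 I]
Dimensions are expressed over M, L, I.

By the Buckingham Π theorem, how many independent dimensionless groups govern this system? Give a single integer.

5

Dimensional matrix (M×L×I by ℓ×m×i×ρ×D×X1×X2×X3):
  M: [ 0  1  0  1  0 -3  0  0]
  L: [ 1  0  0 -3  1  2  1 -2]
  I: [ 0  0  1  0  0 -1 -1  1]
RREF → pivots at {ℓ,m,i} ⇒ r = 3
n=8, r=3 ⇒ 5 dimensionless groups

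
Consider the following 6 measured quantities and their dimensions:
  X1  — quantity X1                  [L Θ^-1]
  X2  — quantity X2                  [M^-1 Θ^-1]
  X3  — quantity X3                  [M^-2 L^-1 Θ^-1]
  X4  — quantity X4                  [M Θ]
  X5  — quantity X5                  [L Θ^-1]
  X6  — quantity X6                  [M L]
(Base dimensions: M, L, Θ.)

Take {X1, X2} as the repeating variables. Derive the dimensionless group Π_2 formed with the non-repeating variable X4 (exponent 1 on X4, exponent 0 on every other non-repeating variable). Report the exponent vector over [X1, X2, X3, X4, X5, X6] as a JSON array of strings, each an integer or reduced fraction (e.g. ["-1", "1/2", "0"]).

["0", "1", "0", "1", "0", "0"]

Write exponents as rows M,L,Θ / cols X1,X2,X3,X4,X5,X6:
  M: [ 0 -1 -2  1  0  1]
  L: [ 1  0 -1  0  1  1]
  Θ: [-1 -1 -1  1 -1  0]
RREF → pivots at {X1,X2} ⇒ r = 2
Repeat: X1,X2; free: X3,X4,X5,X6
RREF:
  r0: [   1    0   -1    0    1    1]
  r1: [   0    1    2   -1    0   -1]
  r2: [   0    0    0    0    0    0]
Fix exponent of X4 at 1, X3 at 0, X5 at 0, X6 at 0; solve each RREF row for its pivot's exponent:
  r0: exp(X1) + (0)·1 = 0 ⇒ exp(X1) = 0
  r1: exp(X2) + (-1)·1 = 0 ⇒ exp(X2) = 1
Π_2 = X2 · X4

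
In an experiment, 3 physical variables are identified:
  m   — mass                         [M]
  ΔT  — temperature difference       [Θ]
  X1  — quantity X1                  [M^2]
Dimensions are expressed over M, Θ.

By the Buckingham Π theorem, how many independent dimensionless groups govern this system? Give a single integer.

1

Write exponents as rows M,Θ / cols m,ΔT,X1:
  M: [ 1  0  2]
  Θ: [ 0  1  0]
Row reduction gives pivot columns m,ΔT; rank = 2
n=3, r=2 ⇒ 1 dimensionless group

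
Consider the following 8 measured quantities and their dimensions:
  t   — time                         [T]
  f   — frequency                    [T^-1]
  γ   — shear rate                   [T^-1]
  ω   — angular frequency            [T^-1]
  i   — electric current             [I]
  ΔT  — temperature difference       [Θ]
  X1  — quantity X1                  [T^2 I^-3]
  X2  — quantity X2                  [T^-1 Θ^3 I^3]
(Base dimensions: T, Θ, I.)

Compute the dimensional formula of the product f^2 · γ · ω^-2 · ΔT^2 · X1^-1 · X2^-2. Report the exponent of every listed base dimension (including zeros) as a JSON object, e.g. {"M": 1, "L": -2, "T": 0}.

{"T": -1, "Θ": -4, "I": -3}

Write exponents as rows T,Θ,I / cols t,f,γ,ω,i,ΔT,X1,X2:
  T: [ 1 -1 -1 -1  0  0  2 -1]
  Θ: [ 0  0  0  0  0  1  0  3]
  I: [ 0  0  0  0  1  0 -3  3]
  [T]: (2)·-1+(1)·-1+(-2)·-1+(2)·0+(-1)·2+(-2)·-1 = -1
  [Θ]: (2)·0+(1)·0+(-2)·0+(2)·1+(-1)·0+(-2)·3 = -4
  [I]: (2)·0+(1)·0+(-2)·0+(2)·0+(-1)·-3+(-2)·3 = -3
⇒ T^-1 Θ^-4 I^-3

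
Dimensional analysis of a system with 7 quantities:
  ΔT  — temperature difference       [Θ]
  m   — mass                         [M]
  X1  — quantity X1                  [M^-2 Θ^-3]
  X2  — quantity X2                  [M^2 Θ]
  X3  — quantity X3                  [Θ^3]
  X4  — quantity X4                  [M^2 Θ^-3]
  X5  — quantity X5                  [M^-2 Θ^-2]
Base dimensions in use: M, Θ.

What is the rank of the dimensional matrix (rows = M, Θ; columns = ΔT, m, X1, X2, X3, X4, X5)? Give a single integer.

2

Exponent matrix [M,Θ] × [ΔT,m,X1,X2,X3,X4,X5]:
  M: [ 0  1 -2  2  0  2 -2]
  Θ: [ 1  0 -3  1  3 -3 -2]
Row reduction gives pivot columns ΔT,m; rank = 2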